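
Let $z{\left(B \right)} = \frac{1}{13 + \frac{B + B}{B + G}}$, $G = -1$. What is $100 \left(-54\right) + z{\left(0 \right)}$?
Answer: $- \frac{70199}{13} \approx -5399.9$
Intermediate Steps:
$z{\left(B \right)} = \frac{1}{13 + \frac{2 B}{-1 + B}}$ ($z{\left(B \right)} = \frac{1}{13 + \frac{B + B}{B - 1}} = \frac{1}{13 + \frac{2 B}{-1 + B}}$)
$100 \left(-54\right) + z{\left(0 \right)} = 100 \left(-54\right) + \frac{-1 + 0}{-13 + 15 \cdot 0} = -5400 + \frac{1}{-13 + 0} \left(-1\right) = -5400 + \frac{1}{-13} \left(-1\right) = -5400 - - \frac{1}{13} = -5400 + \frac{1}{13} = - \frac{70199}{13}$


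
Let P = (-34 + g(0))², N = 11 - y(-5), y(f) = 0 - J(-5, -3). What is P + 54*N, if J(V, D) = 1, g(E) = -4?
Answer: 2092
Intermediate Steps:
y(f) = -1 (y(f) = 0 - 1*1 = 0 - 1 = -1)
N = 12 (N = 11 - 1*(-1) = 11 + 1 = 12)
P = 1444 (P = (-34 - 4)² = (-38)² = 1444)
P + 54*N = 1444 + 54*12 = 1444 + 648 = 2092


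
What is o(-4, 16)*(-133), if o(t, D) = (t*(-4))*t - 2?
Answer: 8778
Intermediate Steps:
o(t, D) = -2 - 4*t**2 (o(t, D) = (-4*t)*t - 2 = -4*t**2 - 2 = -2 - 4*t**2)
o(-4, 16)*(-133) = (-2 - 4*(-4)**2)*(-133) = (-2 - 4*16)*(-133) = (-2 - 64)*(-133) = -66*(-133) = 8778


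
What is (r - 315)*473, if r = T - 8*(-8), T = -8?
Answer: -122507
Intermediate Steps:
r = 56 (r = -8 - 8*(-8) = -8 + 64 = 56)
(r - 315)*473 = (56 - 315)*473 = -259*473 = -122507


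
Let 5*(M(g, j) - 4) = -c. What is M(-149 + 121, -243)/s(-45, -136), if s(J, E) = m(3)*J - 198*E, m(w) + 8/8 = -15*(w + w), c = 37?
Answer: -17/155115 ≈ -0.00010960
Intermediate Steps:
m(w) = -1 - 30*w (m(w) = -1 - 15*(w + w) = -1 - 30*w)
s(J, E) = -198*E - 91*J (s(J, E) = (-1 - 30*3)*J - 198*E = (-1 - 90)*J - 198*E = -91*J - 198*E = -198*E - 91*J)
M(g, j) = -17/5 (M(g, j) = 4 + (-1*37)/5 = 4 + (⅕)*(-37) = 4 - 37/5 = -17/5)
M(-149 + 121, -243)/s(-45, -136) = -17/(5*(-198*(-136) - 91*(-45))) = -17/(5*(26928 + 4095)) = -17/5/31023 = -17/5*1/31023 = -17/155115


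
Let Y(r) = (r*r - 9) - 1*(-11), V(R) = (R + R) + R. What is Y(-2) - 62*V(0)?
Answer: 6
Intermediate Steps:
V(R) = 3*R (V(R) = 2*R + R = 3*R)
Y(r) = 2 + r² (Y(r) = (r² - 9) + 11 = (-9 + r²) + 11 = 2 + r²)
Y(-2) - 62*V(0) = (2 + (-2)²) - 186*0 = (2 + 4) - 62*0 = 6 + 0 = 6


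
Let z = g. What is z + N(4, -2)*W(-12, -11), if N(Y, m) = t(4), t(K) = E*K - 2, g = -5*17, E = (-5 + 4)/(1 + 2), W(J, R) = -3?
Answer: -75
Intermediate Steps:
E = -1/3 ≈ -0.33333
g = -85
t(K) = -2 - K/3 (t(K) = -K/3 - 2 = -2 - K/3)
N(Y, m) = -10/3 (N(Y, m) = -2 - 1/3*4 = -2 - 4/3 = -10/3)
z = -85
z + N(4, -2)*W(-12, -11) = -85 - 10/3*(-3) = -85 + 10 = -75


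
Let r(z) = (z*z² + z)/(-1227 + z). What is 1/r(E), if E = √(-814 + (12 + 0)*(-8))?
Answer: -1/909 - 409*I*√910/275730 ≈ -0.0011001 - 0.044747*I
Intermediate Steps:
E = I*√910 (E = √(-814 + 12*(-8)) = √(-814 - 96) = √(-910) = I*√910 ≈ 30.166*I)
r(z) = (z + z³)/(-1227 + z) (r(z) = (z³ + z)/(-1227 + z) = (z + z³)/(-1227 + z))
1/r(E) = 1/((I*√910 + (I*√910)³)/(-1227 + I*√910)) = 1/((I*√910 - 910*I*√910)/(-1227 + I*√910)) = 1/((-909*I*√910)/(-1227 + I*√910)) = 1/(-909*I*√910/(-1227 + I*√910)) = I*√910*(-1227 + I*√910)/827190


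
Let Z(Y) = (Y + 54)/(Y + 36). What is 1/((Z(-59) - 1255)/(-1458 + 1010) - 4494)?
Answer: -2576/11569329 ≈ -0.00022266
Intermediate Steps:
Z(Y) = (54 + Y)/(36 + Y)
1/((Z(-59) - 1255)/(-1458 + 1010) - 4494) = 1/(((54 - 59)/(36 - 59) - 1255)/(-1458 + 1010) - 4494) = 1/((-5/(-23) - 1255)/(-448) - 4494) = 1/((-1/23*(-5) - 1255)*(-1/448) - 4494) = 1/((5/23 - 1255)*(-1/448) - 4494) = 1/(-28860/23*(-1/448) - 4494) = 1/(7215/2576 - 4494) = 1/(-11569329/2576) = -2576/11569329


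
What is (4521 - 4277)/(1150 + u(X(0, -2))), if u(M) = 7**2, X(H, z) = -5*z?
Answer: 244/1199 ≈ 0.20350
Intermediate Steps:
u(M) = 49
(4521 - 4277)/(1150 + u(X(0, -2))) = (4521 - 4277)/(1150 + 49) = 244/1199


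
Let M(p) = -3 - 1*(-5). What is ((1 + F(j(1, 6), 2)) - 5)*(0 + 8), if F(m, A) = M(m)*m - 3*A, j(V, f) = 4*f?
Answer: 304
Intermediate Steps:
M(p) = 2 (M(p) = -3 + 5 = 2)
F(m, A) = -3*A + 2*m (F(m, A) = 2*m - 3*A = -3*A + 2*m)
((1 + F(j(1, 6), 2)) - 5)*(0 + 8) = ((1 + (-3*2 + 2*(4*6))) - 5)*(0 + 8) = ((1 + (-6 + 2*24)) - 5)*8 = ((1 + (-6 + 48)) - 5)*8 = ((1 + 42) - 5)*8 = (43 - 5)*8 = 38*8 = 304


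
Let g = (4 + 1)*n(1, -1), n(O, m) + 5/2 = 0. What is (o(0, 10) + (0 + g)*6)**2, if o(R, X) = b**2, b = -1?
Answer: 5476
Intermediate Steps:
n(O, m) = -5/2 (n(O, m) = -5/2 + 0 = -5/2)
g = -25/2 (g = (4 + 1)*(-5/2) = 5*(-5/2) = -25/2 ≈ -12.500)
o(R, X) = 1 (o(R, X) = (-1)**2 = 1)
(o(0, 10) + (0 + g)*6)**2 = (1 + (0 - 25/2)*6)**2 = (1 - 25/2*6)**2 = (1 - 75)**2 = (-74)**2 = 5476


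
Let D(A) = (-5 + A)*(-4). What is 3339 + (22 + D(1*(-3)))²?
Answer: 6255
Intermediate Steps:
D(A) = 20 - 4*A
3339 + (22 + D(1*(-3)))² = 3339 + (22 + (20 - 4*(-3)))² = 3339 + (22 + (20 + 12))² = 3339 + (22 + 32)² = 3339 + 54² = 3339 + 2916 = 6255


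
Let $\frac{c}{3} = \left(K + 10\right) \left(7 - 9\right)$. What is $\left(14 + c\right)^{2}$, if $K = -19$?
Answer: $4624$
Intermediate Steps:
$c = 54$ ($c = 3 \left(-19 + 10\right) \left(7 - 9\right) = 3 \left(\left(-9\right) \left(-2\right)\right) = 3 \cdot 18 = 54$)
$\left(14 + c\right)^{2} = \left(14 + 54\right)^{2} = 68^{2} = 4624$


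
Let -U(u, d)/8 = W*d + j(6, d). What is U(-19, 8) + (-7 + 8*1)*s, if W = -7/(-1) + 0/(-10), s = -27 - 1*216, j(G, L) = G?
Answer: -739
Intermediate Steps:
s = -243 (s = -27 - 216 = -243)
W = 7 (W = -7*(-1) + 0*(-⅒) = 7 + 0 = 7)
U(u, d) = -48 - 56*d (U(u, d) = -8*(7*d + 6) = -8*(6 + 7*d) = -48 - 56*d)
U(-19, 8) + (-7 + 8*1)*s = (-48 - 56*8) + (-7 + 8*1)*(-243) = (-48 - 448) + (-7 + 8)*(-243) = -496 + 1*(-243) = -496 - 243 = -739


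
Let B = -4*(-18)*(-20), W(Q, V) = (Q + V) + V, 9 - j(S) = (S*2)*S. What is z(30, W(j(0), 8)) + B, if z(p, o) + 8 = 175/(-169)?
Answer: -244887/169 ≈ -1449.0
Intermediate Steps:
j(S) = 9 - 2*S² (j(S) = 9 - S*2*S = 9 - 2*S*S = 9 - 2*S²)
W(Q, V) = Q + 2*V
z(p, o) = -1527/169 (z(p, o) = -8 + 175/(-169) = -8 + 175*(-1/169) = -8 - 175/169 = -1527/169)
B = -1440 (B = 72*(-20) = -1440)
z(30, W(j(0), 8)) + B = -1527/169 - 1440 = -244887/169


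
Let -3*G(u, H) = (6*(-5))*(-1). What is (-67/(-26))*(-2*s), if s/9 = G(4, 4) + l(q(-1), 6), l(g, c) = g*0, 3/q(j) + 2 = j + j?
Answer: 6030/13 ≈ 463.85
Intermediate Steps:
G(u, H) = -10 (G(u, H) = -6*(-5)*(-1)/3 = -(-10)*(-1) = -⅓*30 = -10)
q(j) = 3/(-2 + 2*j) (q(j) = 3/(-2 + (j + j)) = 3/(-2 + 2*j))
l(g, c) = 0
s = -90 (s = 9*(-10 + 0) = 9*(-10) = -90)
(-67/(-26))*(-2*s) = (-67/(-26))*(-2*(-90)) = -67*(-1/26)*180 = (67/26)*180 = 6030/13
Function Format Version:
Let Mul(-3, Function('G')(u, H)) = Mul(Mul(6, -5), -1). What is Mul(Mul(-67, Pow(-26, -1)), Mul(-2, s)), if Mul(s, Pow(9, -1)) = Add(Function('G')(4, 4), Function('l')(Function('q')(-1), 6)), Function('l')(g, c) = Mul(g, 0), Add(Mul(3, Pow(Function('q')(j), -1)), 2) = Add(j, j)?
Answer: Rational(6030, 13) ≈ 463.85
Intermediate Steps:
Function('G')(u, H) = -10 (Function('G')(u, H) = Mul(Rational(-1, 3), Mul(Mul(6, -5), -1)) = Mul(Rational(-1, 3), Mul(-30, -1)) = Mul(Rational(-1, 3), 30) = -10)
Function('q')(j) = Mul(3, Pow(Add(-2, Mul(2, j)), -1)) (Function('q')(j) = Mul(3, Pow(Add(-2, Add(j, j)), -1)) = Mul(3, Pow(Add(-2, Mul(2, j)), -1)))
Function('l')(g, c) = 0
s = -90 (s = Mul(9, Add(-10, 0)) = Mul(9, -10) = -90)
Mul(Mul(-67, Pow(-26, -1)), Mul(-2, s)) = Mul(Mul(-67, Pow(-26, -1)), Mul(-2, -90)) = Mul(Mul(-67, Rational(-1, 26)), 180) = Mul(Rational(67, 26), 180) = Rational(6030, 13)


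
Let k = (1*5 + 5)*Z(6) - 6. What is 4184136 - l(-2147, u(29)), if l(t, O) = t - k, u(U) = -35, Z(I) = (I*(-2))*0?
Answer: 4186277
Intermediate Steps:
Z(I) = 0 (Z(I) = -2*I*0 = 0)
k = -6 (k = (1*5 + 5)*0 - 6 = (5 + 5)*0 - 6 = 10*0 - 6 = 0 - 6 = -6)
l(t, O) = 6 + t (l(t, O) = t - 1*(-6) = t + 6 = 6 + t)
4184136 - l(-2147, u(29)) = 4184136 - (6 - 2147) = 4184136 - 1*(-2141) = 4184136 + 2141 = 4186277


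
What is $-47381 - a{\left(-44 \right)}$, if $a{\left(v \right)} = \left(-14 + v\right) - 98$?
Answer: $-47225$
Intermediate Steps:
$a{\left(v \right)} = -112 + v$ ($a{\left(v \right)} = \left(-14 + v\right) - 98 = -112 + v$)
$-47381 - a{\left(-44 \right)} = -47381 - \left(-112 - 44\right) = -47381 - -156 = -47381 + 156 = -47225$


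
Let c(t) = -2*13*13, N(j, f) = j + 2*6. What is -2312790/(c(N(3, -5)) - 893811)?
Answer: 2312790/894149 ≈ 2.5866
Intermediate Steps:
N(j, f) = 12 + j (N(j, f) = j + 12 = 12 + j)
c(t) = -338 (c(t) = -26*13 = -338)
-2312790/(c(N(3, -5)) - 893811) = -2312790/(-338 - 893811) = -2312790/(-894149) = -2312790*(-1/894149) = 2312790/894149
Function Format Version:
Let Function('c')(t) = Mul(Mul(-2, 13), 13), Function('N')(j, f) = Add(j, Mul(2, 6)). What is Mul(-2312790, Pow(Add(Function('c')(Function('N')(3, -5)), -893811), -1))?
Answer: Rational(2312790, 894149) ≈ 2.5866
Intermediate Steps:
Function('N')(j, f) = Add(12, j) (Function('N')(j, f) = Add(j, 12) = Add(12, j))
Function('c')(t) = -338 (Function('c')(t) = Mul(-26, 13) = -338)
Mul(-2312790, Pow(Add(Function('c')(Function('N')(3, -5)), -893811), -1)) = Mul(-2312790, Pow(Add(-338, -893811), -1)) = Mul(-2312790, Pow(-894149, -1)) = Mul(-2312790, Rational(-1, 894149)) = Rational(2312790, 894149)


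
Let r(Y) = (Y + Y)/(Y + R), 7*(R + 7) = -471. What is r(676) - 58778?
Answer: -4760836/81 ≈ -58776.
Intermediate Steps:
R = -520/7 (R = -7 + (⅐)*(-471) = -7 - 471/7 = -520/7 ≈ -74.286)
r(Y) = 2*Y/(-520/7 + Y) (r(Y) = (Y + Y)/(Y - 520/7) = (2*Y)/(-520/7 + Y) = 2*Y/(-520/7 + Y))
r(676) - 58778 = 14*676/(-520 + 7*676) - 58778 = 14*676/(-520 + 4732) - 58778 = 14*676/4212 - 58778 = 14*676*(1/4212) - 58778 = 182/81 - 58778 = -4760836/81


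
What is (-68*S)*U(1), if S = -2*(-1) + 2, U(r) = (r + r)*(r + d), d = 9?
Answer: -5440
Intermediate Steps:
U(r) = 2*r*(9 + r) (U(r) = (r + r)*(r + 9) = (2*r)*(9 + r) = 2*r*(9 + r))
S = 4 (S = 2 + 2 = 4)
(-68*S)*U(1) = (-68*4)*(2*1*(9 + 1)) = -544*10 = -272*20 = -5440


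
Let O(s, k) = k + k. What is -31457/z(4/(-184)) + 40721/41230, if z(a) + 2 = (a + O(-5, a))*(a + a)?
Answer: 1372282535853/87118990 ≈ 15752.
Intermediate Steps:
O(s, k) = 2*k
z(a) = -2 + 6*a² (z(a) = -2 + (a + 2*a)*(a + a) = -2 + (3*a)*(2*a) = -2 + 6*a²)
-31457/z(4/(-184)) + 40721/41230 = -31457/(-2 + 6*(4/(-184))²) + 40721/41230 = -31457/(-2 + 6*(4*(-1/184))²) + 40721*(1/41230) = -31457/(-2 + 6*(-1/46)²) + 40721/41230 = -31457/(-2 + 6*(1/2116)) + 40721/41230 = -31457/(-2 + 3/1058) + 40721/41230 = -31457/(-2113/1058) + 40721/41230 = -31457*(-1058/2113) + 40721/41230 = 33281506/2113 + 40721/41230 = 1372282535853/87118990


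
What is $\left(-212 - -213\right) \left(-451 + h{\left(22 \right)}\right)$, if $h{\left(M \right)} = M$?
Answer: $-429$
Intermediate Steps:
$\left(-212 - -213\right) \left(-451 + h{\left(22 \right)}\right) = \left(-212 - -213\right) \left(-451 + 22\right) = \left(-212 + 213\right) \left(-429\right) = 1 \left(-429\right) = -429$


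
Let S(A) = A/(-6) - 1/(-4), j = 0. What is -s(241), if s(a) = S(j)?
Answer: -¼ ≈ -0.25000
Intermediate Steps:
S(A) = ¼ - A/6 (S(A) = A*(-⅙) - 1*(-¼) = -A/6 + ¼ = ¼ - A/6)
s(a) = ¼ (s(a) = ¼ - ⅙*0 = ¼ + 0 = ¼)
-s(241) = -1*¼ = -¼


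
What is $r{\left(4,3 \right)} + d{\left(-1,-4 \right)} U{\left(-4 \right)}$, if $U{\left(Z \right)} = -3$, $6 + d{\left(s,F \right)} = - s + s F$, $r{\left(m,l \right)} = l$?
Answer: $6$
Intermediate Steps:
$d{\left(s,F \right)} = -6 - s + F s$ ($d{\left(s,F \right)} = -6 + \left(- s + s F\right) = -6 + \left(- s + F s\right) = -6 - s + F s$)
$r{\left(4,3 \right)} + d{\left(-1,-4 \right)} U{\left(-4 \right)} = 3 + \left(-6 - -1 - -4\right) \left(-3\right) = 3 + \left(-6 + 1 + 4\right) \left(-3\right) = 3 - -3 = 3 + 3 = 6$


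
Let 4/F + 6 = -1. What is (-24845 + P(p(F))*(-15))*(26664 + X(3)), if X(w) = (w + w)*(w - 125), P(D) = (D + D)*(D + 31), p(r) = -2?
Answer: -599158860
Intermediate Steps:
F = -4/7 (F = 4/(-6 - 1) = 4/(-7) = 4*(-⅐) = -4/7 ≈ -0.57143)
P(D) = 2*D*(31 + D) (P(D) = (2*D)*(31 + D) = 2*D*(31 + D))
X(w) = 2*w*(-125 + w) (X(w) = (2*w)*(-125 + w) = 2*w*(-125 + w))
(-24845 + P(p(F))*(-15))*(26664 + X(3)) = (-24845 + (2*(-2)*(31 - 2))*(-15))*(26664 + 2*3*(-125 + 3)) = (-24845 + (2*(-2)*29)*(-15))*(26664 + 2*3*(-122)) = (-24845 - 116*(-15))*(26664 - 732) = (-24845 + 1740)*25932 = -23105*25932 = -599158860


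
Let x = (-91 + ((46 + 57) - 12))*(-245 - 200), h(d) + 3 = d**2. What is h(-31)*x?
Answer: 0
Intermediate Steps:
h(d) = -3 + d**2
x = 0 (x = (-91 + (103 - 12))*(-445) = (-91 + 91)*(-445) = 0*(-445) = 0)
h(-31)*x = (-3 + (-31)**2)*0 = (-3 + 961)*0 = 958*0 = 0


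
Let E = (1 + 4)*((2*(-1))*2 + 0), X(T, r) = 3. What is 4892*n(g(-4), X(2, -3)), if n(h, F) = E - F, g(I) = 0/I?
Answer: -112516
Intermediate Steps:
g(I) = 0
E = -20 (E = 5*(-2*2 + 0) = 5*(-4 + 0) = 5*(-4) = -20)
n(h, F) = -20 - F
4892*n(g(-4), X(2, -3)) = 4892*(-20 - 1*3) = 4892*(-20 - 3) = 4892*(-23) = -112516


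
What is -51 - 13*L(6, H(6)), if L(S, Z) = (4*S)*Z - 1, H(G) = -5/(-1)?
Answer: -1598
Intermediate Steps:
H(G) = 5 (H(G) = -5*(-1) = 5)
L(S, Z) = -1 + 4*S*Z (L(S, Z) = 4*S*Z - 1 = -1 + 4*S*Z)
-51 - 13*L(6, H(6)) = -51 - 13*(-1 + 4*6*5) = -51 - 13*(-1 + 120) = -51 - 13*119 = -51 - 1547 = -1598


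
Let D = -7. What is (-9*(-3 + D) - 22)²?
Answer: 4624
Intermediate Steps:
(-9*(-3 + D) - 22)² = (-9*(-3 - 7) - 22)² = (-9*(-10) - 22)² = (90 - 22)² = 68² = 4624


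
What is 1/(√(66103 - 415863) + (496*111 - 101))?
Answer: 10991/604080357 - 8*I*√5465/3020401785 ≈ 1.8195e-5 - 1.958e-7*I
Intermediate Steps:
1/(√(66103 - 415863) + (496*111 - 101)) = 1/(√(-349760) + (55056 - 101)) = 1/(8*I*√5465 + 54955) = 1/(54955 + 8*I*√5465)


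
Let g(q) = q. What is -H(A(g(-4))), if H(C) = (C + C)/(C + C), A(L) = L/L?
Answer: -1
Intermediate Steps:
A(L) = 1
H(C) = 1 (H(C) = (2*C)/((2*C)) = (2*C)*(1/(2*C)) = 1)
-H(A(g(-4))) = -1*1 = -1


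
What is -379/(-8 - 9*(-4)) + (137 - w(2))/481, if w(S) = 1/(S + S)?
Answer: -89235/6734 ≈ -13.251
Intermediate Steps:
w(S) = 1/(2*S)
-379/(-8 - 9*(-4)) + (137 - w(2))/481 = -379/(-8 - 9*(-4)) + (137 - 1/(2*2))/481 = -379/(-8 + 36) + (137 - 1/(2*2))*(1/481) = -379/28 + (137 - 1*¼)*(1/481) = -379*1/28 + (137 - ¼)*(1/481) = -379/28 + (547/4)*(1/481) = -379/28 + 547/1924 = -89235/6734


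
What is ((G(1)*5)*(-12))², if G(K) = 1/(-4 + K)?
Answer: 400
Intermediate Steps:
((G(1)*5)*(-12))² = ((5/(-4 + 1))*(-12))² = ((5/(-3))*(-12))² = (-⅓*5*(-12))² = (-5/3*(-12))² = 20² = 400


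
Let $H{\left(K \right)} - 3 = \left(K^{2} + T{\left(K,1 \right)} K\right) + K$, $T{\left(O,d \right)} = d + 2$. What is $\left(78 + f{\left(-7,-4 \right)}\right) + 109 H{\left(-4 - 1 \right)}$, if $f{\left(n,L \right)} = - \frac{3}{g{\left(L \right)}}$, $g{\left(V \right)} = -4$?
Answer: $\frac{3803}{4} \approx 950.75$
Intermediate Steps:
$T{\left(O,d \right)} = 2 + d$
$f{\left(n,L \right)} = \frac{3}{4}$ ($f{\left(n,L \right)} = - \frac{3}{-4} = \left(-3\right) \left(- \frac{1}{4}\right) = \frac{3}{4}$)
$H{\left(K \right)} = 3 + K^{2} + 4 K$ ($H{\left(K \right)} = 3 + \left(\left(K^{2} + \left(2 + 1\right) K\right) + K\right) = 3 + \left(\left(K^{2} + 3 K\right) + K\right) = 3 + \left(K^{2} + 4 K\right) = 3 + K^{2} + 4 K$)
$\left(78 + f{\left(-7,-4 \right)}\right) + 109 H{\left(-4 - 1 \right)} = \left(78 + \frac{3}{4}\right) + 109 \left(3 + \left(-4 - 1\right)^{2} + 4 \left(-4 - 1\right)\right) = \frac{315}{4} + 109 \left(3 + \left(-4 - 1\right)^{2} + 4 \left(-4 - 1\right)\right) = \frac{315}{4} + 109 \left(3 + \left(-5\right)^{2} + 4 \left(-5\right)\right) = \frac{315}{4} + 109 \left(3 + 25 - 20\right) = \frac{315}{4} + 109 \cdot 8 = \frac{315}{4} + 872 = \frac{3803}{4}$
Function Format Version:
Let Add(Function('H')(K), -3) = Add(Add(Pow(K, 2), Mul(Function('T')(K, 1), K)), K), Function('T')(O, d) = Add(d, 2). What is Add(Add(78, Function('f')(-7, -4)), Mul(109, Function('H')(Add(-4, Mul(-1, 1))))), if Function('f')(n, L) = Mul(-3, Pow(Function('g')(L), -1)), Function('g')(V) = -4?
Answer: Rational(3803, 4) ≈ 950.75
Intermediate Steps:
Function('T')(O, d) = Add(2, d)
Function('f')(n, L) = Rational(3, 4) (Function('f')(n, L) = Mul(-3, Pow(-4, -1)) = Mul(-3, Rational(-1, 4)) = Rational(3, 4))
Function('H')(K) = Add(3, Pow(K, 2), Mul(4, K)) (Function('H')(K) = Add(3, Add(Add(Pow(K, 2), Mul(Add(2, 1), K)), K)) = Add(3, Add(Add(Pow(K, 2), Mul(3, K)), K)) = Add(3, Add(Pow(K, 2), Mul(4, K))) = Add(3, Pow(K, 2), Mul(4, K)))
Add(Add(78, Function('f')(-7, -4)), Mul(109, Function('H')(Add(-4, Mul(-1, 1))))) = Add(Add(78, Rational(3, 4)), Mul(109, Add(3, Pow(Add(-4, Mul(-1, 1)), 2), Mul(4, Add(-4, Mul(-1, 1)))))) = Add(Rational(315, 4), Mul(109, Add(3, Pow(Add(-4, -1), 2), Mul(4, Add(-4, -1))))) = Add(Rational(315, 4), Mul(109, Add(3, Pow(-5, 2), Mul(4, -5)))) = Add(Rational(315, 4), Mul(109, Add(3, 25, -20))) = Add(Rational(315, 4), Mul(109, 8)) = Add(Rational(315, 4), 872) = Rational(3803, 4)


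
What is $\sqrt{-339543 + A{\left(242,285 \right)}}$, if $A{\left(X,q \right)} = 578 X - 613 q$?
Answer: $2 i \sqrt{93593} \approx 611.86 i$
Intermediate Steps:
$A{\left(X,q \right)} = - 613 q + 578 X$
$\sqrt{-339543 + A{\left(242,285 \right)}} = \sqrt{-339543 + \left(\left(-613\right) 285 + 578 \cdot 242\right)} = \sqrt{-339543 + \left(-174705 + 139876\right)} = \sqrt{-339543 - 34829} = \sqrt{-374372} = 2 i \sqrt{93593}$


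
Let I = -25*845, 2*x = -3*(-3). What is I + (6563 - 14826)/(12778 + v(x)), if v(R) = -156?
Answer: -266648013/12622 ≈ -21126.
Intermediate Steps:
x = 9/2 (x = (-3*(-3))/2 = (1/2)*9 = 9/2 ≈ 4.5000)
I = -21125
I + (6563 - 14826)/(12778 + v(x)) = -21125 + (6563 - 14826)/(12778 - 156) = -21125 - 8263/12622 = -266648013/12622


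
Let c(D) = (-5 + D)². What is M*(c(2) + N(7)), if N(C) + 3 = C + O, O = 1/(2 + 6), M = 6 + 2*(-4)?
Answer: -105/4 ≈ -26.250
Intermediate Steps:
M = -2 (M = 6 - 8 = -2)
O = ⅛ (O = 1/8 = ⅛ ≈ 0.12500)
N(C) = -23/8 + C (N(C) = -3 + (C + ⅛) = -3 + (⅛ + C) = -23/8 + C)
M*(c(2) + N(7)) = -2*((-5 + 2)² + (-23/8 + 7)) = -2*((-3)² + 33/8) = -2*(9 + 33/8) = -2*105/8 = -105/4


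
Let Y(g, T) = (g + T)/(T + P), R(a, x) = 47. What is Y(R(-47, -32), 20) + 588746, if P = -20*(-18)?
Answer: 223723547/380 ≈ 5.8875e+5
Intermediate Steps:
P = 360
Y(g, T) = (T + g)/(360 + T) (Y(g, T) = (g + T)/(T + 360) = (T + g)/(360 + T))
Y(R(-47, -32), 20) + 588746 = (20 + 47)/(360 + 20) + 588746 = 67/380 + 588746 = 223723547/380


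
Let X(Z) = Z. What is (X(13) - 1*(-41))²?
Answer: 2916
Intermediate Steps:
(X(13) - 1*(-41))² = (13 - 1*(-41))² = (13 + 41)² = 54² = 2916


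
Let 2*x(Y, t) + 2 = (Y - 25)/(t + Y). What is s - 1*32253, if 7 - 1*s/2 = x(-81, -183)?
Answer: -4255337/132 ≈ -32237.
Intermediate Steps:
x(Y, t) = -1 + (-25 + Y)/(2*(Y + t)) (x(Y, t) = -1 + ((Y - 25)/(t + Y))/2 = -1 + ((-25 + Y)/(Y + t))/2 = -1 + (-25 + Y)/(2*(Y + t)))
s = 2059/132 (s = 14 - 2*(-25/2 - 1*(-183) - ½*(-81))/(-81 - 183) = 14 - 2*(-25/2 + 183 + 81/2)/(-264) = 14 - (-1)*211/132 = 14 - 2*(-211/264) = 14 + 211/132 = 2059/132 ≈ 15.598)
s - 1*32253 = 2059/132 - 1*32253 = 2059/132 - 32253 = -4255337/132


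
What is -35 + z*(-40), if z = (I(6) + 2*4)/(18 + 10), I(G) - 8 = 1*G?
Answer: -465/7 ≈ -66.429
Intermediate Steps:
I(G) = 8 + G (I(G) = 8 + 1*G = 8 + G)
z = 11/14 (z = ((8 + 6) + 2*4)/(18 + 10) = (14 + 8)/28 = 22*(1/28) = 11/14 ≈ 0.78571)
-35 + z*(-40) = -35 + (11/14)*(-40) = -35 - 220/7 = -465/7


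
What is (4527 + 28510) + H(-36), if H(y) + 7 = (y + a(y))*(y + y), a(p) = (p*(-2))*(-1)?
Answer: 40806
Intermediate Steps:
a(p) = 2*p (a(p) = -2*p*(-1) = 2*p)
H(y) = -7 + 6*y**2 (H(y) = -7 + (y + 2*y)*(y + y) = -7 + (3*y)*(2*y) = -7 + 6*y**2)
(4527 + 28510) + H(-36) = (4527 + 28510) + (-7 + 6*(-36)**2) = 33037 + (-7 + 6*1296) = 33037 + (-7 + 7776) = 33037 + 7769 = 40806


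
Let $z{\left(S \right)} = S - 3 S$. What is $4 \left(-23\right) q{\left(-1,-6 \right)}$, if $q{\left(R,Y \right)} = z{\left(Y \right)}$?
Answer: $-1104$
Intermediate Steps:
$z{\left(S \right)} = - 2 S$
$q{\left(R,Y \right)} = - 2 Y$
$4 \left(-23\right) q{\left(-1,-6 \right)} = 4 \left(-23\right) \left(\left(-2\right) \left(-6\right)\right) = \left(-92\right) 12 = -1104$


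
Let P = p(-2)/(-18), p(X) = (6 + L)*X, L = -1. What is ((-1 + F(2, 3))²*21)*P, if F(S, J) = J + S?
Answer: 560/3 ≈ 186.67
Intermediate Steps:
p(X) = 5*X (p(X) = (6 - 1)*X = 5*X)
P = 5/9 (P = (5*(-2))/(-18) = -10*(-1/18) = 5/9 ≈ 0.55556)
((-1 + F(2, 3))²*21)*P = ((-1 + (3 + 2))²*21)*(5/9) = ((-1 + 5)²*21)*(5/9) = (4²*21)*(5/9) = (16*21)*(5/9) = 336*(5/9) = 560/3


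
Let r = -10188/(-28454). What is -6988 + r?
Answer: -99413182/14227 ≈ -6987.6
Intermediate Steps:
r = 5094/14227 (r = -10188*(-1/28454) = 5094/14227 ≈ 0.35805)
-6988 + r = -6988 + 5094/14227 = -99413182/14227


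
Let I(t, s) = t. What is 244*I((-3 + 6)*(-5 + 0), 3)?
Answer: -3660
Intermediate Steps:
244*I((-3 + 6)*(-5 + 0), 3) = 244*((-3 + 6)*(-5 + 0)) = 244*(3*(-5)) = 244*(-15) = -3660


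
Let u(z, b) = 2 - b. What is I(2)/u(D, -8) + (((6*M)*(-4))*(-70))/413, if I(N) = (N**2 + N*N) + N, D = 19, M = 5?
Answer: 1259/59 ≈ 21.339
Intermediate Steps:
I(N) = N + 2*N**2 (I(N) = (N**2 + N**2) + N = 2*N**2 + N = N + 2*N**2)
I(2)/u(D, -8) + (((6*M)*(-4))*(-70))/413 = (2*(1 + 2*2))/(2 - 1*(-8)) + (((6*5)*(-4))*(-70))/413 = (2*(1 + 4))/(2 + 8) + ((30*(-4))*(-70))*(1/413) = (2*5)/10 - 120*(-70)*(1/413) = 10*(1/10) + 8400*(1/413) = 1 + 1200/59 = 1259/59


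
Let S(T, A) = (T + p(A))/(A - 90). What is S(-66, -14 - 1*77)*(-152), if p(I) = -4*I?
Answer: 45296/181 ≈ 250.25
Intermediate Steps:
S(T, A) = (T - 4*A)/(-90 + A) (S(T, A) = (T - 4*A)/(A - 90) = (T - 4*A)/(-90 + A))
S(-66, -14 - 1*77)*(-152) = ((-66 - 4*(-14 - 1*77))/(-90 + (-14 - 1*77)))*(-152) = ((-66 - 4*(-14 - 77))/(-90 + (-14 - 77)))*(-152) = ((-66 - 4*(-91))/(-90 - 91))*(-152) = ((-66 + 364)/(-181))*(-152) = -1/181*298*(-152) = -298/181*(-152) = 45296/181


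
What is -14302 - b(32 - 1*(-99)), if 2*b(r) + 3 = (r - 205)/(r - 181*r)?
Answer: -337205827/23580 ≈ -14301.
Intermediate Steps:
b(r) = -3/2 - (-205 + r)/(360*r) (b(r) = -3/2 + ((r - 205)/(r - 181*r))/2 = -3/2 + ((-205 + r)/((-180*r)))/2 = -3/2 + ((-205 + r)*(-1/(180*r)))/2 = -3/2 + (-(-205 + r)/(180*r))/2 = -3/2 - (-205 + r)/(360*r))
-14302 - b(32 - 1*(-99)) = -14302 - (205 - 541*(32 - 1*(-99)))/(360*(32 - 1*(-99))) = -14302 - (205 - 541*(32 + 99))/(360*(32 + 99)) = -14302 - (205 - 541*131)/(360*131) = -14302 - (205 - 70871)/(360*131) = -14302 - (-70666)/(360*131) = -14302 - 1*(-35333/23580) = -14302 + 35333/23580 = -337205827/23580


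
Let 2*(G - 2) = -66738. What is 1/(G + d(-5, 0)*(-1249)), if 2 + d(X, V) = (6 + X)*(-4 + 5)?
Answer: -1/32118 ≈ -3.1135e-5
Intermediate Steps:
G = -33367 (G = 2 + (½)*(-66738) = 2 - 33369 = -33367)
d(X, V) = 4 + X (d(X, V) = -2 + (6 + X)*(-4 + 5) = -2 + (6 + X)*1 = -2 + (6 + X) = 4 + X)
1/(G + d(-5, 0)*(-1249)) = 1/(-33367 + (4 - 5)*(-1249)) = 1/(-33367 - 1*(-1249)) = 1/(-33367 + 1249) = 1/(-32118) = -1/32118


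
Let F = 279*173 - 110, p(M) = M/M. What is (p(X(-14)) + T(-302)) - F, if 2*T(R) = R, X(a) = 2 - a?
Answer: -48307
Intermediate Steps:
p(M) = 1
T(R) = R/2
F = 48157 (F = 48267 - 110 = 48157)
(p(X(-14)) + T(-302)) - F = (1 + (½)*(-302)) - 1*48157 = (1 - 151) - 48157 = -150 - 48157 = -48307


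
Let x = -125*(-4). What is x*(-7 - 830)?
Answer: -418500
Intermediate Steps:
x = 500
x*(-7 - 830) = 500*(-7 - 830) = 500*(-837) = -418500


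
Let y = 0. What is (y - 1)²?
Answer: 1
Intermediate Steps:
(y - 1)² = (0 - 1)² = (-1)² = 1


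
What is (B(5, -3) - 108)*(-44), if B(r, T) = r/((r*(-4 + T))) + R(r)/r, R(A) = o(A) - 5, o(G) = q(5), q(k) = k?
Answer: 33308/7 ≈ 4758.3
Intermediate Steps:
o(G) = 5
R(A) = 0 (R(A) = 5 - 5 = 0)
B(r, T) = 1/(-4 + T) (B(r, T) = r/((r*(-4 + T))) + 0/r = r*(1/(r*(-4 + T))) + 0 = 1/(-4 + T) + 0 = 1/(-4 + T))
(B(5, -3) - 108)*(-44) = (1/(-4 - 3) - 108)*(-44) = (1/(-7) - 108)*(-44) = (-⅐ - 108)*(-44) = -757/7*(-44) = 33308/7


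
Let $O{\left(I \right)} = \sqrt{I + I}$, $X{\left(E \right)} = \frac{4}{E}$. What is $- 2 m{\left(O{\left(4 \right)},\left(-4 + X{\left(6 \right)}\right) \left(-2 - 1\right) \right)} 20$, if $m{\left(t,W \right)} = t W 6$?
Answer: $- 4800 \sqrt{2} \approx -6788.2$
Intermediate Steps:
$O{\left(I \right)} = \sqrt{2} \sqrt{I}$ ($O{\left(I \right)} = \sqrt{2 I} = \sqrt{2} \sqrt{I}$)
$m{\left(t,W \right)} = 6 W t$ ($m{\left(t,W \right)} = t 6 W = 6 W t$)
$- 2 m{\left(O{\left(4 \right)},\left(-4 + X{\left(6 \right)}\right) \left(-2 - 1\right) \right)} 20 = - 2 \cdot 6 \left(-4 + \frac{4}{6}\right) \left(-2 - 1\right) \sqrt{2} \sqrt{4} \cdot 20 = - 2 \cdot 6 \left(-4 + 4 \cdot \frac{1}{6}\right) \left(-3\right) \sqrt{2} \cdot 2 \cdot 20 = - 2 \cdot 6 \left(-4 + \frac{2}{3}\right) \left(-3\right) 2 \sqrt{2} \cdot 20 = - 2 \cdot 6 \left(\left(- \frac{10}{3}\right) \left(-3\right)\right) 2 \sqrt{2} \cdot 20 = - 2 \cdot 6 \cdot 10 \cdot 2 \sqrt{2} \cdot 20 = - 2 \cdot 120 \sqrt{2} \cdot 20 = - 240 \sqrt{2} \cdot 20 = - 4800 \sqrt{2}$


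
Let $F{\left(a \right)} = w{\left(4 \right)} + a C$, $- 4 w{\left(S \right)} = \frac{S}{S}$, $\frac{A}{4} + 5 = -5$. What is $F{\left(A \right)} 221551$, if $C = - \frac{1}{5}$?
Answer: $\frac{6868081}{4} \approx 1.717 \cdot 10^{6}$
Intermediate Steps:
$A = -40$ ($A = -20 + 4 \left(-5\right) = -20 - 20 = -40$)
$w{\left(S \right)} = - \frac{1}{4}$ ($w{\left(S \right)} = - \frac{S \frac{1}{S}}{4} = \left(- \frac{1}{4}\right) 1 = - \frac{1}{4}$)
$C = - \frac{1}{5}$ ($C = \left(-1\right) \frac{1}{5} = - \frac{1}{5} \approx -0.2$)
$F{\left(a \right)} = - \frac{1}{4} - \frac{a}{5}$ ($F{\left(a \right)} = - \frac{1}{4} + a \left(- \frac{1}{5}\right) = - \frac{1}{4} - \frac{a}{5}$)
$F{\left(A \right)} 221551 = \left(- \frac{1}{4} - -8\right) 221551 = \left(- \frac{1}{4} + 8\right) 221551 = \frac{31}{4} \cdot 221551 = \frac{6868081}{4}$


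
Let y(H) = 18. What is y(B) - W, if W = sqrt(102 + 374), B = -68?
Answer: 18 - 2*sqrt(119) ≈ -3.8174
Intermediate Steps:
W = 2*sqrt(119) (W = sqrt(476) = 2*sqrt(119) ≈ 21.817)
y(B) - W = 18 - 2*sqrt(119)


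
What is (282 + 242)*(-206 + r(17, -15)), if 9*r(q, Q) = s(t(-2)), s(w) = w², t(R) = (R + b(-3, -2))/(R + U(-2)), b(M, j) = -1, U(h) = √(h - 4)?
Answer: 262*(-824*√6 + 413*I)/(-I + 2*√6) ≈ -1.0795e+5 + 51.341*I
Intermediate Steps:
U(h) = √(-4 + h)
t(R) = (-1 + R)/(R + I*√6) (t(R) = (R - 1)/(R + √(-4 - 2)) = (-1 + R)/(R + √(-6)) = (-1 + R)/(R + I*√6))
r(q, Q) = (-2 + I*√6)⁻² (r(q, Q) = ((-1 - 2)/(-2 + I*√6))²/9 = (-3/(-2 + I*√6))²/9 = (9/(-2 + I*√6)²)/9 = (-2 + I*√6)⁻²)
(282 + 242)*(-206 + r(17, -15)) = (282 + 242)*(-206 + (2 - I*√6)⁻²) = 524*(-206 + (2 - I*√6)⁻²) = -107944 + 524/(2 - I*√6)²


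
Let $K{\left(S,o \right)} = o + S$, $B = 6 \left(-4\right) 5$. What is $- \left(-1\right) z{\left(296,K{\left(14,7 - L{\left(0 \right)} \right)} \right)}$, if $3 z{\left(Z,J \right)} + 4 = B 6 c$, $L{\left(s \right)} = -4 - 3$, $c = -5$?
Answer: $\frac{3596}{3} \approx 1198.7$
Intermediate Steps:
$L{\left(s \right)} = -7$ ($L{\left(s \right)} = -4 - 3 = -7$)
$B = -120$ ($B = \left(-24\right) 5 = -120$)
$K{\left(S,o \right)} = S + o$
$z{\left(Z,J \right)} = \frac{3596}{3}$ ($z{\left(Z,J \right)} = - \frac{4}{3} + \frac{\left(-120\right) 6 \left(-5\right)}{3} = - \frac{4}{3} + \frac{\left(-720\right) \left(-5\right)}{3} = - \frac{4}{3} + \frac{1}{3} \cdot 3600 = - \frac{4}{3} + 1200 = \frac{3596}{3}$)
$- \left(-1\right) z{\left(296,K{\left(14,7 - L{\left(0 \right)} \right)} \right)} = - \frac{\left(-1\right) 3596}{3} = \left(-1\right) \left(- \frac{3596}{3}\right) = \frac{3596}{3}$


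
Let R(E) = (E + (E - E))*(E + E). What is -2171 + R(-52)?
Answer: 3237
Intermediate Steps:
R(E) = 2*E² (R(E) = (E + 0)*(2*E) = E*(2*E) = 2*E²)
-2171 + R(-52) = -2171 + 2*(-52)² = -2171 + 2*2704 = -2171 + 5408 = 3237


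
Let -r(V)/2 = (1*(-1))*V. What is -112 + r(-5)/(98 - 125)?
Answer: -3014/27 ≈ -111.63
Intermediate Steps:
r(V) = 2*V (r(V) = -2*1*(-1)*V = -(-2)*V = 2*V)
-112 + r(-5)/(98 - 125) = -112 + (2*(-5))/(98 - 125) = -112 - 10/(-27) = -112 - 1/27*(-10) = -112 + 10/27 = -3014/27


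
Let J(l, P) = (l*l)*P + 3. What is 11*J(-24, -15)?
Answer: -95007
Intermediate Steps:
J(l, P) = 3 + P*l² (J(l, P) = l²*P + 3 = P*l² + 3 = 3 + P*l²)
11*J(-24, -15) = 11*(3 - 15*(-24)²) = 11*(3 - 15*576) = 11*(3 - 8640) = 11*(-8637) = -95007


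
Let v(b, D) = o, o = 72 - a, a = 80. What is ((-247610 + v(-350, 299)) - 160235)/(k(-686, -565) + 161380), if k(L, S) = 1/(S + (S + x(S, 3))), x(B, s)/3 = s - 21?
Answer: -482897952/191073919 ≈ -2.5273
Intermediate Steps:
x(B, s) = -63 + 3*s (x(B, s) = 3*(s - 21) = 3*(-21 + s) = -63 + 3*s)
o = -8 (o = 72 - 1*80 = 72 - 80 = -8)
v(b, D) = -8
k(L, S) = 1/(-54 + 2*S) (k(L, S) = 1/(S + (S + (-63 + 3*3))) = 1/(S + (S + (-63 + 9))) = 1/(S + (S - 54)) = 1/(S + (-54 + S)) = 1/(-54 + 2*S))
((-247610 + v(-350, 299)) - 160235)/(k(-686, -565) + 161380) = ((-247610 - 8) - 160235)/(1/(2*(-27 - 565)) + 161380) = (-247618 - 160235)/((1/2)/(-592) + 161380) = -407853/((1/2)*(-1/592) + 161380) = -407853/(-1/1184 + 161380) = -407853/191073919/1184 = -407853*1184/191073919 = -482897952/191073919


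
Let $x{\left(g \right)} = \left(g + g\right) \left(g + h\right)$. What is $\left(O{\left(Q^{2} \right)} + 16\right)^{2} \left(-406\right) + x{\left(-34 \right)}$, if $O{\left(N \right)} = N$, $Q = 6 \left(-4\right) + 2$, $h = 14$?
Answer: $-101498640$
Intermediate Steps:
$Q = -22$ ($Q = -24 + 2 = -22$)
$x{\left(g \right)} = 2 g \left(14 + g\right)$ ($x{\left(g \right)} = \left(g + g\right) \left(g + 14\right) = 2 g \left(14 + g\right)$)
$\left(O{\left(Q^{2} \right)} + 16\right)^{2} \left(-406\right) + x{\left(-34 \right)} = \left(\left(-22\right)^{2} + 16\right)^{2} \left(-406\right) + 2 \left(-34\right) \left(14 - 34\right) = \left(484 + 16\right)^{2} \left(-406\right) + 2 \left(-34\right) \left(-20\right) = 500^{2} \left(-406\right) + 1360 = 250000 \left(-406\right) + 1360 = -101500000 + 1360 = -101498640$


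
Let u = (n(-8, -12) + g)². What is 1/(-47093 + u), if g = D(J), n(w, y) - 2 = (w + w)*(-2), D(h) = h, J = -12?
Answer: -1/46609 ≈ -2.1455e-5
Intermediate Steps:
n(w, y) = 2 - 4*w (n(w, y) = 2 + (w + w)*(-2) = 2 + (2*w)*(-2) = 2 - 4*w)
g = -12
u = 484 (u = ((2 - 4*(-8)) - 12)² = ((2 + 32) - 12)² = (34 - 12)² = 22² = 484)
1/(-47093 + u) = 1/(-47093 + 484) = 1/(-46609) = -1/46609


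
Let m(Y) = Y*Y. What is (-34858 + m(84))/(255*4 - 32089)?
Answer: 27802/31069 ≈ 0.89485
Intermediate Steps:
m(Y) = Y²
(-34858 + m(84))/(255*4 - 32089) = (-34858 + 84²)/(255*4 - 32089) = (-34858 + 7056)/(1020 - 32089) = -27802/(-31069) = -27802*(-1/31069) = 27802/31069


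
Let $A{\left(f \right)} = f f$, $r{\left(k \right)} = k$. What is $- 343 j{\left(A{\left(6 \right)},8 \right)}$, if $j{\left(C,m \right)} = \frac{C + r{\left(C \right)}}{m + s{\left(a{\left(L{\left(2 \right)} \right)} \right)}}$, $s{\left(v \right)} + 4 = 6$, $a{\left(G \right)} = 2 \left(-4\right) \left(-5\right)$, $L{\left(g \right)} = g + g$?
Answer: $- \frac{12348}{5} \approx -2469.6$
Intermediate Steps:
$L{\left(g \right)} = 2 g$
$a{\left(G \right)} = 40$ ($a{\left(G \right)} = \left(-8\right) \left(-5\right) = 40$)
$s{\left(v \right)} = 2$ ($s{\left(v \right)} = -4 + 6 = 2$)
$A{\left(f \right)} = f^{2}$
$j{\left(C,m \right)} = \frac{2 C}{2 + m}$ ($j{\left(C,m \right)} = \frac{C + C}{m + 2} = \frac{2 C}{2 + m}$)
$- 343 j{\left(A{\left(6 \right)},8 \right)} = - 343 \frac{2 \cdot 6^{2}}{2 + 8} = - 343 \cdot 2 \cdot 36 \cdot \frac{1}{10} = \left(-343\right) \frac{36}{5} = - \frac{12348}{5}$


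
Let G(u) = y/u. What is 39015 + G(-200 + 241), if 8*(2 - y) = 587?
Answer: 12796349/328 ≈ 39013.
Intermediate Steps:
y = -571/8 (y = 2 - 1/8*587 = 2 - 587/8 = -571/8 ≈ -71.375)
G(u) = -571/(8*u)
39015 + G(-200 + 241) = 39015 - 571/(8*(-200 + 241)) = 39015 - 571/8/41 = 39015 - 571/8*1/41 = 39015 - 571/328 = 12796349/328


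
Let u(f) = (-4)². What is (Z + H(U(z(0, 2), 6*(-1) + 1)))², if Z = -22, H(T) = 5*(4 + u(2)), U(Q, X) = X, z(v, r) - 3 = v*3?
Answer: 6084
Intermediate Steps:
z(v, r) = 3 + 3*v (z(v, r) = 3 + v*3 = 3 + 3*v)
u(f) = 16
H(T) = 100 (H(T) = 5*(4 + 16) = 5*20 = 100)
(Z + H(U(z(0, 2), 6*(-1) + 1)))² = (-22 + 100)² = 78² = 6084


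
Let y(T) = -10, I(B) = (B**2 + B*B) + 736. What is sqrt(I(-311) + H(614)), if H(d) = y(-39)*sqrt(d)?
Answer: sqrt(194178 - 10*sqrt(614)) ≈ 440.38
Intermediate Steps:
I(B) = 736 + 2*B**2 (I(B) = (B**2 + B**2) + 736 = 2*B**2 + 736 = 736 + 2*B**2)
H(d) = -10*sqrt(d)
sqrt(I(-311) + H(614)) = sqrt((736 + 2*(-311)**2) - 10*sqrt(614)) = sqrt((736 + 2*96721) - 10*sqrt(614)) = sqrt((736 + 193442) - 10*sqrt(614)) = sqrt(194178 - 10*sqrt(614))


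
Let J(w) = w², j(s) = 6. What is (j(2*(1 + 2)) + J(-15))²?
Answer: 53361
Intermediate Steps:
(j(2*(1 + 2)) + J(-15))² = (6 + (-15)²)² = (6 + 225)² = 231² = 53361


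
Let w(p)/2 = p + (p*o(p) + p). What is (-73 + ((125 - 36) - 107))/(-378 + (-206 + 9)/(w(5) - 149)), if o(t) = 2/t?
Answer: 11375/47053 ≈ 0.24175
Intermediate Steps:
w(p) = 4 + 4*p (w(p) = 2*(p + (p*(2/p) + p)) = 2*(p + (2 + p)) = 2*(2 + 2*p) = 4 + 4*p)
(-73 + ((125 - 36) - 107))/(-378 + (-206 + 9)/(w(5) - 149)) = (-73 + ((125 - 36) - 107))/(-378 + (-206 + 9)/((4 + 4*5) - 149)) = (-73 + (89 - 107))/(-378 - 197/((4 + 20) - 149)) = (-73 - 18)/(-378 - 197/(24 - 149)) = -91/(-378 - 197/(-125)) = -91/(-378 - 197*(-1/125)) = -91/(-378 + 197/125) = -91/(-47053/125) = -91*(-125/47053) = 11375/47053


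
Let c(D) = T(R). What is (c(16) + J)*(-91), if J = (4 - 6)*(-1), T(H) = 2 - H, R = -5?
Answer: -819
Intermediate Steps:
J = 2 (J = -2*(-1) = 2)
c(D) = 7 (c(D) = 2 - 1*(-5) = 2 + 5 = 7)
(c(16) + J)*(-91) = (7 + 2)*(-91) = 9*(-91) = -819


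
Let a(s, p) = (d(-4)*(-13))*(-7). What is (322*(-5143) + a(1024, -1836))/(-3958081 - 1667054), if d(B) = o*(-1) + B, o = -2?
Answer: 552076/1875045 ≈ 0.29443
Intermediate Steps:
d(B) = 2 + B (d(B) = -2*(-1) + B = 2 + B)
a(s, p) = -182 (a(s, p) = ((2 - 4)*(-13))*(-7) = -2*(-13)*(-7) = 26*(-7) = -182)
(322*(-5143) + a(1024, -1836))/(-3958081 - 1667054) = (322*(-5143) - 182)/(-3958081 - 1667054) = (-1656046 - 182)/(-5625135) = -1656228*(-1/5625135) = 552076/1875045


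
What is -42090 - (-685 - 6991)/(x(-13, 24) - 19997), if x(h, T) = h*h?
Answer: -208642049/4957 ≈ -42090.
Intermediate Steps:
x(h, T) = h²
-42090 - (-685 - 6991)/(x(-13, 24) - 19997) = -42090 - (-685 - 6991)/((-13)² - 19997) = -42090 - (-7676)/(169 - 19997) = -42090 - (-7676)/(-19828) = -42090 - (-7676)*(-1)/19828 = -42090 - 1*1919/4957 = -42090 - 1919/4957 = -208642049/4957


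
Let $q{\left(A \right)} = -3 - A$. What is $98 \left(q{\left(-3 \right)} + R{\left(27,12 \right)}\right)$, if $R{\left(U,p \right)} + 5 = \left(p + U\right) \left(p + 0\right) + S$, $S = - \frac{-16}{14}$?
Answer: $45486$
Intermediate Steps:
$S = \frac{8}{7}$ ($S = - \frac{-16}{14} = \left(-1\right) \left(- \frac{8}{7}\right) = \frac{8}{7} \approx 1.1429$)
$R{\left(U,p \right)} = - \frac{27}{7} + p \left(U + p\right)$ ($R{\left(U,p \right)} = -5 + \left(\left(p + U\right) \left(p + 0\right) + \frac{8}{7}\right) = -5 + \left(\left(U + p\right) p + \frac{8}{7}\right) = -5 + \left(p \left(U + p\right) + \frac{8}{7}\right) = -5 + \left(\frac{8}{7} + p \left(U + p\right)\right) = - \frac{27}{7} + p \left(U + p\right)$)
$98 \left(q{\left(-3 \right)} + R{\left(27,12 \right)}\right) = 98 \left(\left(-3 - -3\right) + \left(- \frac{27}{7} + 12^{2} + 27 \cdot 12\right)\right) = 98 \left(\left(-3 + 3\right) + \left(- \frac{27}{7} + 144 + 324\right)\right) = 98 \left(0 + \frac{3249}{7}\right) = 98 \cdot \frac{3249}{7} = 45486$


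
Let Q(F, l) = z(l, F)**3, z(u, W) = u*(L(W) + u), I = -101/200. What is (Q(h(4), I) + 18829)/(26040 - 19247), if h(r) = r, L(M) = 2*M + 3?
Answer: 1195528006831364001/434752000000000000 ≈ 2.7499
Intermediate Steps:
L(M) = 3 + 2*M
I = -101/200 (I = -101*1/200 = -101/200 ≈ -0.50500)
z(u, W) = u*(3 + u + 2*W) (z(u, W) = u*((3 + 2*W) + u) = u*(3 + u + 2*W))
Q(F, l) = l**3*(3 + l + 2*F)**3 (Q(F, l) = (l*(3 + l + 2*F))**3 = l**3*(3 + l + 2*F)**3)
(Q(h(4), I) + 18829)/(26040 - 19247) = ((-101/200)**3*(3 - 101/200 + 2*4)**3 + 18829)/(26040 - 19247) = (-1030301*(3 - 101/200 + 8)**3/8000000 + 18829)/6793 = (-1030301*(2099/200)**3/8000000 + 18829)*(1/6793) = (-1030301/8000000*9247776299/8000000 + 18829)*(1/6793) = (-9527993168635999/64000000000000 + 18829)*(1/6793) = (1195528006831364001/64000000000000)*(1/6793) = 1195528006831364001/434752000000000000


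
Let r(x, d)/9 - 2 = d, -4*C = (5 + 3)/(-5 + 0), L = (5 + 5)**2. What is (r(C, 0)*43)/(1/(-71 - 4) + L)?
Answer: 58050/7499 ≈ 7.7410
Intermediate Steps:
L = 100 (L = 10**2 = 100)
C = 2/5 (C = -(5 + 3)/(4*(-5 + 0)) = -2/(-5) = -2*(-1)/5 = -1/4*(-8/5) = 2/5 ≈ 0.40000)
r(x, d) = 18 + 9*d
(r(C, 0)*43)/(1/(-71 - 4) + L) = ((18 + 9*0)*43)/(1/(-71 - 4) + 100) = ((18 + 0)*43)/(1/(-75) + 100) = (18*43)/(-1/75 + 100) = 774/(7499/75) = 774*(75/7499) = 58050/7499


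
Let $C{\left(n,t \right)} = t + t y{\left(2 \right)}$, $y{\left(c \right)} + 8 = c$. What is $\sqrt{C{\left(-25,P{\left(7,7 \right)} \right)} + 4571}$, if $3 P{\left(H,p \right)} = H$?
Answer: $\frac{\sqrt{41034}}{3} \approx 67.523$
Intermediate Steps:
$P{\left(H,p \right)} = \frac{H}{3}$
$y{\left(c \right)} = -8 + c$
$C{\left(n,t \right)} = - 5 t$ ($C{\left(n,t \right)} = t + t \left(-8 + 2\right) = t + t \left(-6\right) = t - 6 t = - 5 t$)
$\sqrt{C{\left(-25,P{\left(7,7 \right)} \right)} + 4571} = \sqrt{- 5 \cdot \frac{1}{3} \cdot 7 + 4571} = \sqrt{\left(-5\right) \frac{7}{3} + 4571} = \sqrt{- \frac{35}{3} + 4571} = \sqrt{\frac{13678}{3}} = \frac{\sqrt{41034}}{3}$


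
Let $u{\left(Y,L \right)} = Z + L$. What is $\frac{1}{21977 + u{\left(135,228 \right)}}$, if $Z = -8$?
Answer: $\frac{1}{22197} \approx 4.5051 \cdot 10^{-5}$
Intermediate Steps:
$u{\left(Y,L \right)} = -8 + L$
$\frac{1}{21977 + u{\left(135,228 \right)}} = \frac{1}{21977 + \left(-8 + 228\right)} = \frac{1}{21977 + 220} = \frac{1}{22197}$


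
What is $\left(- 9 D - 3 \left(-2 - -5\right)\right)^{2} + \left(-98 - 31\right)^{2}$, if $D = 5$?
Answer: $19557$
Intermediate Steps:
$\left(- 9 D - 3 \left(-2 - -5\right)\right)^{2} + \left(-98 - 31\right)^{2} = \left(\left(-9\right) 5 - 3 \left(-2 - -5\right)\right)^{2} + \left(-98 - 31\right)^{2} = \left(-45 - 3 \left(-2 + 5\right)\right)^{2} + \left(-129\right)^{2} = \left(-45 - 9\right)^{2} + 16641 = \left(-54\right)^{2} + 16641 = 2916 + 16641 = 19557$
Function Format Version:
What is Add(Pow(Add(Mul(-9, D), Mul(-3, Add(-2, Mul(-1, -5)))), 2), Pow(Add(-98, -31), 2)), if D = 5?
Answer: 19557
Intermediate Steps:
Add(Pow(Add(Mul(-9, D), Mul(-3, Add(-2, Mul(-1, -5)))), 2), Pow(Add(-98, -31), 2)) = Add(Pow(Add(Mul(-9, 5), Mul(-3, Add(-2, Mul(-1, -5)))), 2), Pow(Add(-98, -31), 2)) = Add(Pow(Add(-45, Mul(-3, Add(-2, 5))), 2), Pow(-129, 2)) = Add(Pow(Add(-45, Mul(-3, 3)), 2), 16641) = Add(Pow(Add(-45, -9), 2), 16641) = Add(Pow(-54, 2), 16641) = Add(2916, 16641) = 19557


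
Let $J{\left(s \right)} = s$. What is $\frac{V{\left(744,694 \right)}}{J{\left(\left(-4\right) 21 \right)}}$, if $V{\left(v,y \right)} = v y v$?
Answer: $- \frac{32012832}{7} \approx -4.5733 \cdot 10^{6}$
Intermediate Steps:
$V{\left(v,y \right)} = y v^{2}$
$\frac{V{\left(744,694 \right)}}{J{\left(\left(-4\right) 21 \right)}} = \frac{694 \cdot 744^{2}}{\left(-4\right) 21} = \frac{694 \cdot 553536}{-84} = 384153984 \left(- \frac{1}{84}\right) = - \frac{32012832}{7}$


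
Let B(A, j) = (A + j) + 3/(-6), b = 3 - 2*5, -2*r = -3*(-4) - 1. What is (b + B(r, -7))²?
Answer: 400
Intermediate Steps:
r = -11/2 (r = -(-3*(-4) - 1)/2 = -(12 - 1)/2 = -½*11 = -11/2 ≈ -5.5000)
b = -7 (b = 3 - 10 = -7)
B(A, j) = -½ + A + j (B(A, j) = (A + j) + 3*(-⅙) = (A + j) - ½ = -½ + A + j)
(b + B(r, -7))² = (-7 + (-½ - 11/2 - 7))² = (-7 - 13)² = (-20)² = 400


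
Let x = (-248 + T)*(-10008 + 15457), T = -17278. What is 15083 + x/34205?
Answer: 420414841/34205 ≈ 12291.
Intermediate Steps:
x = -95499174 (x = (-248 - 17278)*(-10008 + 15457) = -17526*5449 = -95499174)
15083 + x/34205 = 15083 - 95499174/34205 = 420414841/34205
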